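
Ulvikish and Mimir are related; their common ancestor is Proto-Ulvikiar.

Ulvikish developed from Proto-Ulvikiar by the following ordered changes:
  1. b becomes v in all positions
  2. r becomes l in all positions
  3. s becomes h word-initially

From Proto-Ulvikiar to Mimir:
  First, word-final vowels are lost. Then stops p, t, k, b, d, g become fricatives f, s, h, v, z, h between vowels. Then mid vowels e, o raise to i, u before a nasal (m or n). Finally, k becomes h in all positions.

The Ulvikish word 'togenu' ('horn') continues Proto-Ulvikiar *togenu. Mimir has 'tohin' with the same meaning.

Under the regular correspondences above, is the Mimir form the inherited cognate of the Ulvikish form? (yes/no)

yes

Derive the expected Mimir reflex of *togenu:
Mimir: *togenu
  togenu → togen   [apocope]
  togen → tohen   [intervocalic lenition]
  tohen → tohin   [pre-nasal raising]
  tohin (rule 4 does not apply)
  giving Mimir tohin.
Mimir 'tohin' matches the regular reflex exactly, so the pair is cognate.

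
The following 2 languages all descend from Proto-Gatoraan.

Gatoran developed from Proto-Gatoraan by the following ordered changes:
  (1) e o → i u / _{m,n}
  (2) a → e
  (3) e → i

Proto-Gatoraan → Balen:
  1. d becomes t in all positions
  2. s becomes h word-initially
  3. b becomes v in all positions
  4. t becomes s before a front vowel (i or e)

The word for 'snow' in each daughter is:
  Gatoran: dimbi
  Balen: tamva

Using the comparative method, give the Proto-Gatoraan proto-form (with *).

Position 2: Gatoran has i, Balen has a. Balen preserves a here (none of its changes turn any other segment into a), so the proto-segment is *a.
Position 4: Gatoran has b, Balen has v. Gatoran preserves b here (none of its changes turn any other segment into b), so the proto-segment is *b.
Position 1: Gatoran has d, Balen has t. Gatoran preserves d here (none of its changes turn any other segment into d), so the proto-segment is *d.
This points to *damba. Verify forward in each daughter:
Gatoran: *damba > dembe > dimbi  (by vowel merger, vowel merger)
Balen: start from *damba.
  rule 1 (unconditioned shift): damba → tamba
  rule 2: no change — tamba
  rule 3 (unconditioned shift): tamba → tamva
  rule 4: no change — tamva
  ⇒ Balen tamva
No other proto-form is consistent with every reflex, so the reconstruction is *damba.

*damba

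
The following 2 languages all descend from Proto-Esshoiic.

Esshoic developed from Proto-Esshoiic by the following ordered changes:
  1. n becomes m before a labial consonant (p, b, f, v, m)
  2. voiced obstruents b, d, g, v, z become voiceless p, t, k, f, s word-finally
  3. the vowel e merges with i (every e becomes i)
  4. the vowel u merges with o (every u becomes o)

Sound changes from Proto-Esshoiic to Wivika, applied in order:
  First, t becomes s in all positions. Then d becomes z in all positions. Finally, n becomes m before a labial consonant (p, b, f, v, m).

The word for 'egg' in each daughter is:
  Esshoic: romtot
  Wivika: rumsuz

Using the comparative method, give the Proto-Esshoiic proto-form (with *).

*rumtud

Position 5: Esshoic has o, Wivika has u. Wivika preserves u here (none of its changes turn any other segment into u), so the proto-segment is *u.
Position 6: Esshoic has t, Wivika has z. Taking the neighbouring segments as reconstructed: Esshoic t could go back to *t or *d; Wivika z could go back to *d or *z — the one source consistent with every daughter is *d.
Position 2: Esshoic has o, Wivika has u. Wivika preserves u here (none of its changes turn any other segment into u), so the proto-segment is *u.
Continuing position by position gives *rumtud; check it forward:
Esshoic: *rumtud > rumtut > romtot  (by final devoicing, vowel merger)
Wivika: *rumtud > rumsud > rumsuz  (by unconditioned shift, unconditioned shift)
*rumtud is the unique common source.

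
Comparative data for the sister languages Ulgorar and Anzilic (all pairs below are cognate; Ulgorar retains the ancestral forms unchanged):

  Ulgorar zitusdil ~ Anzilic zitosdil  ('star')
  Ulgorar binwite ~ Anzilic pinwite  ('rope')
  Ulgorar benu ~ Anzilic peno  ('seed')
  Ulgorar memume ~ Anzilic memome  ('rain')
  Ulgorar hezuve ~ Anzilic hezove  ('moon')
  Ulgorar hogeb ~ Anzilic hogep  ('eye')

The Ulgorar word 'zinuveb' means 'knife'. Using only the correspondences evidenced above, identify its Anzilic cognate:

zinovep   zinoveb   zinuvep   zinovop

zinovep

hezuve ~ hezove — Ulgorar u corresponds to Anzilic o after a consonant, before a labial obstruent.
hogeb ~ hogep — Ulgorar b corresponds to Anzilic p word-finally.
Applying these to Ulgorar 'zinuveb':
  zinuveb → zinoveb   (u→o after a consonant, before a labial obstruent)
  zinoveb → zinovep   (b→p word-finally)
So the Anzilic cognate is 'zinovep'.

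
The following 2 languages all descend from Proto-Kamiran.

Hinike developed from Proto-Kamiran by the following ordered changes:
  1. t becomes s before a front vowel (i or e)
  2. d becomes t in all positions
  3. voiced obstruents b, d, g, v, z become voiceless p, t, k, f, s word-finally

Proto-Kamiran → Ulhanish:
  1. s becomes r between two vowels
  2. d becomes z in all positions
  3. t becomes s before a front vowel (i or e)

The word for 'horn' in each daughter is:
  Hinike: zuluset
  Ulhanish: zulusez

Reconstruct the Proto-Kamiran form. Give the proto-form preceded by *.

Position 5: Hinike has s, Ulhanish has s. Taking the neighbouring segments as reconstructed: Hinike s could go back to *t or *s; Ulhanish s can only go back to *t — the one source consistent with every daughter is *t.
Position 7: Hinike has t, Ulhanish has z. Taking the neighbouring segments as reconstructed: Hinike t could go back to *t or *d; Ulhanish z could go back to *d or *z — the one source consistent with every daughter is *d.
Verify the candidate proto-form against each daughter:
Hinike: *zuluted > zulused > zuluset  (by palatalisation, unconditioned shift)
Ulhanish: start from *zuluted.
  rule 1: no change — zuluted
  rule 2 (unconditioned shift): zuluted → zulutez
  rule 3 (palatalisation): zulutez → zulusez
  ⇒ Ulhanish zulusez
*zuluted is the unique common source.

*zuluted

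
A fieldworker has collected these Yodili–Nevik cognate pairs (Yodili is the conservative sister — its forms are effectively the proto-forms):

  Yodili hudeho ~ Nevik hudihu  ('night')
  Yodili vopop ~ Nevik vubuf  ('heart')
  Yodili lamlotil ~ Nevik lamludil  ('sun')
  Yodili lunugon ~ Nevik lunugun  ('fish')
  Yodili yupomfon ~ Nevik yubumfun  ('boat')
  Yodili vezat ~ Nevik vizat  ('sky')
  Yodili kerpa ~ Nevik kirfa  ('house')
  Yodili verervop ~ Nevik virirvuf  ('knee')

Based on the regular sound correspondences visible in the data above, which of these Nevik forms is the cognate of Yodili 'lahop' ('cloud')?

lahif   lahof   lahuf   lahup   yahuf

vopop ~ vubuf, verervop ~ virirvuf — Yodili o corresponds to Nevik u after a consonant, before a labial obstruent.
vopop ~ vubuf, verervop ~ virirvuf — Yodili p corresponds to Nevik f word-finally.
Applying these to Yodili 'lahop':
  lahop → lahup   (o→u after a consonant, before a labial obstruent)
  lahup → lahuf   (p→f word-finally)
So the Nevik cognate is 'lahuf'.

lahuf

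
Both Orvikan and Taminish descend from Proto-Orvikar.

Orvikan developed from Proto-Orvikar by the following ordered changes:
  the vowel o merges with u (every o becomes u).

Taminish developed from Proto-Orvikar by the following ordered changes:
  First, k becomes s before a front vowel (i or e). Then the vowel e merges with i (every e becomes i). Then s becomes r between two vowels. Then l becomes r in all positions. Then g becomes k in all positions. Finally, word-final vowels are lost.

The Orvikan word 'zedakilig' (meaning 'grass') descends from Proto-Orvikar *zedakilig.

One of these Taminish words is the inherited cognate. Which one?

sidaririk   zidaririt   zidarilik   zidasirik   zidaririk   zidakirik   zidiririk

zidaririk

Taminish: *zedakilig
  zedakilig → zedasilig   [palatalisation]
  zedasilig → zidasilig   [vowel merger]
  zidasilig → zidarilig   [rhotacism]
  zidarilig → zidaririg   [unconditioned shift]
  zidaririg → zidaririk   [unconditioned shift]
  zidaririk (rule 6 does not apply)
  giving Taminish zidaririk.
Among the options, 'zidaririk' alone shows every Taminish change applied in order.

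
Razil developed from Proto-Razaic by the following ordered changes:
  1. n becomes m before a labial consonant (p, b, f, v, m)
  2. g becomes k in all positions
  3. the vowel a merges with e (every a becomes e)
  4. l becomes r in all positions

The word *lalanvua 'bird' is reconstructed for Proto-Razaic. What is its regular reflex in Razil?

Razil: *lalanvua
  lalanvua → lalamvua   [nasal place assimilation]
  lalamvua (rule 2 does not apply)
  lalamvua → lelemvue   [vowel merger]
  lelemvue → reremvue   [unconditioned shift]
  giving Razil reremvue.

reremvue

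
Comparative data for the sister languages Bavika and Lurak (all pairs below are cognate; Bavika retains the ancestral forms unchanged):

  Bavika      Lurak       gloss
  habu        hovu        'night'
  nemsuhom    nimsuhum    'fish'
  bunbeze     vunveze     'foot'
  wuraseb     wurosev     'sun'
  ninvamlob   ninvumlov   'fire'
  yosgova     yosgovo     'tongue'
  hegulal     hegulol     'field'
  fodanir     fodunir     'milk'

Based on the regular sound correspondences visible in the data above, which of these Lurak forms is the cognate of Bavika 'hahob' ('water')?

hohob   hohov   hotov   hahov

wuraseb ~ wurosev, hegulal ~ hegulol — Bavika a corresponds to Lurak o after a consonant, before a consonant other than r, m, n, p, b, f, v.
wuraseb ~ wurosev, ninvamlob ~ ninvumlov — Bavika b corresponds to Lurak v word-finally.
Applying these to Bavika 'hahob':
  hahob → hohob   (a→o after a consonant, before a consonant other than r, m, n, p, b, f, v)
  hohob → hohov   (b→v word-finally)
So the Lurak cognate is 'hohov'.

hohov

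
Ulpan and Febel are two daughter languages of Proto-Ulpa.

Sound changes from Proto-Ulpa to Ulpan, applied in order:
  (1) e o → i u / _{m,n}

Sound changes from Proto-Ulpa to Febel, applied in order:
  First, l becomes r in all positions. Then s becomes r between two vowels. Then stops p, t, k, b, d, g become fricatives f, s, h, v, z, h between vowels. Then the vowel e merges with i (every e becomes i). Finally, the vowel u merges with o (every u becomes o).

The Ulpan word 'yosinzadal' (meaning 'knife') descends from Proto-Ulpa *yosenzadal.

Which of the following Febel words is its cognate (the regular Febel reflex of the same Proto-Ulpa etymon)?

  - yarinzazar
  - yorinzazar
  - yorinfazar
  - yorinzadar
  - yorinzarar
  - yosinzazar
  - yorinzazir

yorinzazar

Febel: *yosenzadal > yosenzadar > yorenzadar > yorenzazar > yorinzazar  (by unconditioned shift, rhotacism, intervocalic lenition, vowel merger)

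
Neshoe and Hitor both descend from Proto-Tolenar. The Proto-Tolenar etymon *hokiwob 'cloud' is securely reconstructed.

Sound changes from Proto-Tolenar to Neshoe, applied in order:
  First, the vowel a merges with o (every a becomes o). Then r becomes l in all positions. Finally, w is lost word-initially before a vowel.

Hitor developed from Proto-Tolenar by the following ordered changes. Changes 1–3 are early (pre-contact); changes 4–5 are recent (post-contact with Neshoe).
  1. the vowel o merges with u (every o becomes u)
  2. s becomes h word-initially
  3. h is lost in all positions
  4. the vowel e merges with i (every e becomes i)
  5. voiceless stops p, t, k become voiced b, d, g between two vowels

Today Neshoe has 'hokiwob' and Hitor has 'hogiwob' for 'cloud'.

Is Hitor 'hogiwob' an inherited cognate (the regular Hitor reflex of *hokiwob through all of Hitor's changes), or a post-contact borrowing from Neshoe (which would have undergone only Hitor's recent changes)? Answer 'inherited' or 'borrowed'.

borrowed

If inherited, *hokiwob would pass through all of Hitor's changes:
Hitor: *hokiwob
  hokiwob → hukiwub   [vowel merger]
  hukiwub (rule 2 does not apply)
  hukiwub → ukiwub   [h-loss]
  ukiwub (rule 4 does not apply)
  ukiwub → ugiwub   [intervocalic voicing]
  giving Hitor ugiwub.
If borrowed from Neshoe 'hokiwob' after the early changes, it would undergo only the recent ones:
  rule 4 (vowel merger): no change (hokiwob)
  rule 5 (intervocalic voicing): hokiwob → hogiwob
  ⇒ as a loan: hogiwob
Hitor 'hogiwob' matches the loan outcome 'hogiwob', not the inherited 'ugiwub' — it skipped the early Hitor changes, so it was borrowed from Neshoe.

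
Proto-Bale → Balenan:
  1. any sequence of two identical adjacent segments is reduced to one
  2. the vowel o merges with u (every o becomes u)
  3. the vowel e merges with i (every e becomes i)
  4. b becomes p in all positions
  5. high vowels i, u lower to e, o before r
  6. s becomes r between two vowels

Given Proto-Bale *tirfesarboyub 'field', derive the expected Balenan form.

terfirarpuyup

Balenan: *tirfesarboyub
  tirfesarboyub (rule 1 does not apply)
  tirfesarboyub → tirfesarbuyub   [vowel merger]
  tirfesarbuyub → tirfisarbuyub   [vowel merger]
  tirfisarbuyub → tirfisarpuyup   [unconditioned shift]
  tirfisarpuyup → terfisarpuyup   [pre-rhotic lowering]
  terfisarpuyup → terfirarpuyup   [rhotacism]
  giving Balenan terfirarpuyup.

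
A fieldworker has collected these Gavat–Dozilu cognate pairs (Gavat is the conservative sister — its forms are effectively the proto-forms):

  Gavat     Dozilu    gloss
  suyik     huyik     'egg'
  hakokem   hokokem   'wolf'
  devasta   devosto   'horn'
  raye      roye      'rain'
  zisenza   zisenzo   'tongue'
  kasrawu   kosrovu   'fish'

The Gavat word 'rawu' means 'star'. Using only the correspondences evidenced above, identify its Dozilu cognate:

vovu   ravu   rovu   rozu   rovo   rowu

rovu

hakokem ~ hokokem, devasta ~ devosto — Gavat a corresponds to Dozilu o after a consonant, before a consonant other than r, m, n, p, b, f, v.
kasrawu ~ kosrovu — Gavat w corresponds to Dozilu v between vowels (before a back vowel).
Applying these to Gavat 'rawu':
  rawu → rowu   (a→o after a consonant, before a consonant other than r, m, n, p, b, f, v)
  rowu → rovu   (w→v between vowels (before a back vowel))
So the Dozilu cognate is 'rovu'.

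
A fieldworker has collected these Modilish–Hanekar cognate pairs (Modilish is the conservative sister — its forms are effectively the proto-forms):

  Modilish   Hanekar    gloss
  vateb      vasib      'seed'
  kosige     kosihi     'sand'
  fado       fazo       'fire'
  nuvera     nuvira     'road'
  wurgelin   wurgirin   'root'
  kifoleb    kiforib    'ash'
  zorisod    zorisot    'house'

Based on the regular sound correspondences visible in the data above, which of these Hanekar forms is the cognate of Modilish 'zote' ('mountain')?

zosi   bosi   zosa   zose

zosi

vateb ~ vasib — Modilish t corresponds to Hanekar s between vowels (before a front vowel).
kosige ~ kosihi — Modilish e corresponds to Hanekar i word-finally.
Applying these to Modilish 'zote':
  zote → zose   (t→s between vowels (before a front vowel))
  zose → zosi   (e→i word-finally)
So the Hanekar cognate is 'zosi'.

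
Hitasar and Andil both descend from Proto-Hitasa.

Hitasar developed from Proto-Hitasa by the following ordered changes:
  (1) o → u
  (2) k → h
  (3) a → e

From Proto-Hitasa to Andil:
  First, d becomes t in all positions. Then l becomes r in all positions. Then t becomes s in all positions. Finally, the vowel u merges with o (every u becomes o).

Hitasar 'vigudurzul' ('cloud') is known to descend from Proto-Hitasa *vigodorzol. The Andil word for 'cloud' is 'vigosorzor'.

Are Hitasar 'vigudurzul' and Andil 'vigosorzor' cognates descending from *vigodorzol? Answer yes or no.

yes

Derive the expected Andil reflex of *vigodorzol:
Andil: *vigodorzol
  vigodorzol → vigotorzol   [unconditioned shift]
  vigotorzol → vigotorzor   [unconditioned shift]
  vigotorzor → vigosorzor   [unconditioned shift]
  vigosorzor (rule 4 does not apply)
  giving Andil vigosorzor.
Andil 'vigosorzor' matches the regular reflex exactly, so the pair is cognate.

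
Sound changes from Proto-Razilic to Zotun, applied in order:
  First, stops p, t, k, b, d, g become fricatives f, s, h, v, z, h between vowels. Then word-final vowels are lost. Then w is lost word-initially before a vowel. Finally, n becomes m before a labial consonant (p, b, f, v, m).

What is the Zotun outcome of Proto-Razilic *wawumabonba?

awumavomb

Zotun: start from *wawumabonba.
  rule 1 (intervocalic lenition): wawumabonba → wawumavonba
  rule 2 (apocope): wawumavonba → wawumavonb
  rule 3 (glide loss): wawumavonb → awumavonb
  rule 4 (nasal place assimilation): awumavonb → awumavomb
  ⇒ Zotun awumavomb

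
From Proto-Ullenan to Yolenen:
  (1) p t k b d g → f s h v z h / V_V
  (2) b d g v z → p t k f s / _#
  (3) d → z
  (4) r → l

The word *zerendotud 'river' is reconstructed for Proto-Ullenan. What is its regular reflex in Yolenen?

zelenzosut

Yolenen: *zerendotud > zerendosud > zerendosut > zerenzosut > zelenzosut  (by intervocalic lenition, final devoicing, unconditioned shift, unconditioned shift)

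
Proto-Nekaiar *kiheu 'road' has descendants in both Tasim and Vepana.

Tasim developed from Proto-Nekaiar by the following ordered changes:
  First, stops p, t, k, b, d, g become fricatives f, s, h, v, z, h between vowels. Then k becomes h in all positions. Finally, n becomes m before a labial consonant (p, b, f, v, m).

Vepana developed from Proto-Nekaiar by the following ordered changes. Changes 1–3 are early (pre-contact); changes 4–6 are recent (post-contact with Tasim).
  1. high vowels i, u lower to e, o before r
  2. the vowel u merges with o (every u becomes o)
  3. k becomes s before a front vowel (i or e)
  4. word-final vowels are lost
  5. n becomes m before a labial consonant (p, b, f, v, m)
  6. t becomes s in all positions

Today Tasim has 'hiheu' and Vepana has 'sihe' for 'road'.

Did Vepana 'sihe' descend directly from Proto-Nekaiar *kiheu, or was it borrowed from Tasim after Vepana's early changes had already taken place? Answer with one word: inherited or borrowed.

If inherited, *kiheu would pass through all of Vepana's changes:
Vepana: *kiheu > kiheo > siheo > sihe  (by vowel merger, palatalisation, apocope)
If borrowed from Tasim 'hiheu' after the early changes, it would undergo only the recent ones:
  rule 4 (apocope): hiheu → hihe
  rule 5 (nasal place assimilation): no change (hihe)
  rule 6 (unconditioned shift): no change (hihe)
  ⇒ as a loan: hihe
Vepana 'sihe' matches the inherited outcome exactly, so it is an inherited cognate, not a loan.

inherited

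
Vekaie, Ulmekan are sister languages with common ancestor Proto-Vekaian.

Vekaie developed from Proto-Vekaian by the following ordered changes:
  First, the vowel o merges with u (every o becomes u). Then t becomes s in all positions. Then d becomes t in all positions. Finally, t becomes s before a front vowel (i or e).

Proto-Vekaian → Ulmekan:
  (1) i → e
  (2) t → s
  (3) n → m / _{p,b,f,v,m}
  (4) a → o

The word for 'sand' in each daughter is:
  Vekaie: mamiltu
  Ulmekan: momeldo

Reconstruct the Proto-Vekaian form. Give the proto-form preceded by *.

Position 2: Vekaie has a, Ulmekan has o. Vekaie preserves a here (none of its changes turn any other segment into a), so the proto-segment is *a.
Position 6: Vekaie has t, Ulmekan has d. Ulmekan preserves d here (none of its changes turn any other segment into d), so the proto-segment is *d.
Position 4: Vekaie has i, Ulmekan has e. Vekaie preserves i here (none of its changes turn any other segment into i), so the proto-segment is *i.
Verify the candidate proto-form against each daughter:
Vekaie: start from *mamildo.
  rule 1 (vowel merger): mamildo → mamildu
  rule 2: no change — mamildu
  rule 3 (unconditioned shift): mamildu → mamiltu
  rule 4: no change — mamiltu
  ⇒ Vekaie mamiltu
Ulmekan: *mamildo
  mamildo → mameldo   [vowel merger]
  mameldo (rule 2 does not apply)
  mameldo (rule 3 does not apply)
  mameldo → momeldo   [vowel merger]
  giving Ulmekan momeldo.
No other proto-form is consistent with every reflex, so the reconstruction is *mamildo.

*mamildo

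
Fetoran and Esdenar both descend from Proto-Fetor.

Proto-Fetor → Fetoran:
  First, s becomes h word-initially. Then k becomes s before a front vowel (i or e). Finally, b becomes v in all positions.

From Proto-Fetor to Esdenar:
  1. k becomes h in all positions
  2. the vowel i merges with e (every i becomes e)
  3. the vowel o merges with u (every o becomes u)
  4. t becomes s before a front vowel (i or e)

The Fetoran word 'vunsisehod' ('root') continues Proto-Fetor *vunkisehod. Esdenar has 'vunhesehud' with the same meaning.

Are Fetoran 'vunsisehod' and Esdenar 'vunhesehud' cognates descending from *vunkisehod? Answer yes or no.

yes

Derive the expected Esdenar reflex of *vunkisehod:
Esdenar: *vunkisehod
  vunkisehod → vunhisehod   [unconditioned shift]
  vunhisehod → vunhesehod   [vowel merger]
  vunhesehod → vunhesehud   [vowel merger]
  vunhesehud (rule 4 does not apply)
  giving Esdenar vunhesehud.
Esdenar 'vunhesehud' matches the regular reflex exactly, so the pair is cognate.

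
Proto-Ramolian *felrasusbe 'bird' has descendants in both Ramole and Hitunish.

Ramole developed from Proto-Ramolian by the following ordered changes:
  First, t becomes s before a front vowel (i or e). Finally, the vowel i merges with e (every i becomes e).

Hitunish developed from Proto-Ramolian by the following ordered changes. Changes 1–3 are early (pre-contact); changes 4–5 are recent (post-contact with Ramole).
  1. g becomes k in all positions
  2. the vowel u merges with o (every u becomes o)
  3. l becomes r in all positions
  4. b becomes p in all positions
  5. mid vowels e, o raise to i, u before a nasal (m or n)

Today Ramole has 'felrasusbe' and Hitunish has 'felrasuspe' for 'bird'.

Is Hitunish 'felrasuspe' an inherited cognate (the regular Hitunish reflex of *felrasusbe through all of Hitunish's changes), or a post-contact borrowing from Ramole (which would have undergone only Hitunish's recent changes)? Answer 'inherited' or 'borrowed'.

If inherited, *felrasusbe would pass through all of Hitunish's changes:
Hitunish: start from *felrasusbe.
  rule 1: no change — felrasusbe
  rule 2 (vowel merger): felrasusbe → felrasosbe
  rule 3 (unconditioned shift): felrasosbe → ferrasosbe
  rule 4 (unconditioned shift): ferrasosbe → ferrasospe
  rule 5: no change — ferrasospe
  ⇒ Hitunish ferrasospe
If borrowed from Ramole 'felrasusbe' after the early changes, it would undergo only the recent ones:
  rule 4 (unconditioned shift): felrasusbe → felrasuspe
  rule 5 (pre-nasal raising): no change (felrasuspe)
  ⇒ as a loan: felrasuspe
Hitunish 'felrasuspe' matches the loan outcome 'felrasuspe', not the inherited 'ferrasospe' — it skipped the early Hitunish changes, so it was borrowed from Ramole.

borrowed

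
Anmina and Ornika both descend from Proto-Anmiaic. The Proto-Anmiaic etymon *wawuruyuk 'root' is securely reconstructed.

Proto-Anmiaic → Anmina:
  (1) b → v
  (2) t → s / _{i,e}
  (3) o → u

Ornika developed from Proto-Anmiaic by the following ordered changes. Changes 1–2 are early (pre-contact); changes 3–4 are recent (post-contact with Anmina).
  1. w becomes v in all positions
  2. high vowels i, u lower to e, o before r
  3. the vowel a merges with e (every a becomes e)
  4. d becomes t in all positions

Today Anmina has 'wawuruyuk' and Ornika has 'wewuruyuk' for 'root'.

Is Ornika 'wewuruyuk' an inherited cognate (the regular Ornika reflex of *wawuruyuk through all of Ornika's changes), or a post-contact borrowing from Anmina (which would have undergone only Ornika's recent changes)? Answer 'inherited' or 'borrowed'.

borrowed

If inherited, *wawuruyuk would pass through all of Ornika's changes:
Ornika: *wawuruyuk > vavuruyuk > vavoruyuk > vevoruyuk  (by unconditioned shift, pre-rhotic lowering, vowel merger)
If borrowed from Anmina 'wawuruyuk' after the early changes, it would undergo only the recent ones:
  rule 3 (vowel merger): wawuruyuk → wewuruyuk
  rule 4 (unconditioned shift): no change (wewuruyuk)
  ⇒ as a loan: wewuruyuk
Ornika 'wewuruyuk' matches the loan outcome 'wewuruyuk', not the inherited 'vevoruyuk' — it skipped the early Ornika changes, so it was borrowed from Anmina.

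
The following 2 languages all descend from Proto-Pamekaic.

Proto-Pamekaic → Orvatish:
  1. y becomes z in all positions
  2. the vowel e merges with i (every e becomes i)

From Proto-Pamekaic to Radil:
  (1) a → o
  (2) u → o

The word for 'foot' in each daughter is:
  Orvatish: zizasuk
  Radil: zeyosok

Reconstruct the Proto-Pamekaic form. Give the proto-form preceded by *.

*zeyasuk

Position 2: Orvatish has i, Radil has e. Radil preserves e here (none of its changes turn any other segment into e), so the proto-segment is *e.
Position 3: Orvatish has z, Radil has y. Radil preserves y here (none of its changes turn any other segment into y), so the proto-segment is *y.
Verify the candidate proto-form against each daughter:
Orvatish: *zeyasuk > zezasuk > zizasuk  (by unconditioned shift, vowel merger)
Radil: *zeyasuk
  zeyasuk → zeyosuk   [vowel merger]
  zeyosuk → zeyosok   [vowel merger]
  giving Radil zeyosok.
*zeyasuk is the unique common source.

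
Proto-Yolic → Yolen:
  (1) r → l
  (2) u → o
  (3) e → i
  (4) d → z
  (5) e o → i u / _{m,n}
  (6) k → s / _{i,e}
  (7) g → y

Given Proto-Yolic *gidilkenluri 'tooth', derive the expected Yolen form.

Yolen: *gidilkenluri > gidilkenluli > gidilkenloli > gidilkinloli > gizilkinloli > gizilsinloli > yizilsinloli  (by unconditioned shift, vowel merger, vowel merger, unconditioned shift, palatalisation, unconditioned shift)

yizilsinloli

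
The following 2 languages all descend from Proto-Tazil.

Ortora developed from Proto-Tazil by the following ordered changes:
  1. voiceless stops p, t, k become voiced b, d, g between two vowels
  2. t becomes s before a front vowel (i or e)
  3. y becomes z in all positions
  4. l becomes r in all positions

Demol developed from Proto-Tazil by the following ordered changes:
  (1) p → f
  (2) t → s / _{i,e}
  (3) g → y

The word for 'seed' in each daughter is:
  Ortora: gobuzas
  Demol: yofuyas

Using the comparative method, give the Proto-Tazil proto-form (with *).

*gopuyas

Position 5: Ortora has z, Demol has y. Taking the neighbouring segments as reconstructed: Ortora z could go back to *z or *y; Demol y could go back to *g or *y — the one source consistent with every daughter is *y.
Position 1: Ortora has g, Demol has y. Taking the neighbouring segments as reconstructed: Ortora g can only go back to *g; Demol y could go back to *g or *y — the one source consistent with every daughter is *g.
Verify the candidate proto-form against each daughter:
Ortora: *gopuyas > gobuyas > gobuzas  (by intervocalic voicing, unconditioned shift)
Demol: *gopuyas
  gopuyas → gofuyas   [unconditioned shift]
  gofuyas (rule 2 does not apply)
  gofuyas → yofuyas   [unconditioned shift]
  giving Demol yofuyas.
*gopuyas is the unique common source.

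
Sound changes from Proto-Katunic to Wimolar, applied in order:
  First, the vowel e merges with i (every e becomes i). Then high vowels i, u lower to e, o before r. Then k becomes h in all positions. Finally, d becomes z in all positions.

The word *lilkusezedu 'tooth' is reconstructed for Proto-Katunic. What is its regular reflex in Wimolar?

lilhusizizu

Wimolar: *lilkusezedu
  lilkusezedu → lilkusizidu   [vowel merger]
  lilkusizidu (rule 2 does not apply)
  lilkusizidu → lilhusizidu   [unconditioned shift]
  lilhusizidu → lilhusizizu   [unconditioned shift]
  giving Wimolar lilhusizizu.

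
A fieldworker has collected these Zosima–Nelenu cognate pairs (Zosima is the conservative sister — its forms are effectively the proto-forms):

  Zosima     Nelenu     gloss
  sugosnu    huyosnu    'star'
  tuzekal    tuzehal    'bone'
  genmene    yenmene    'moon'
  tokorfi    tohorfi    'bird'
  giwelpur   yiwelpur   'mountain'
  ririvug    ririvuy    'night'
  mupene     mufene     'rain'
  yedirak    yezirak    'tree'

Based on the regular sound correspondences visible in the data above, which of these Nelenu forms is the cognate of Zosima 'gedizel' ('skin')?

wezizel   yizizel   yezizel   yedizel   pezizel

yezizel

genmene ~ yenmene — Zosima g corresponds to Nelenu y word-initially before a front vowel.
yedirak ~ yezirak — Zosima d corresponds to Nelenu z between vowels (before a front vowel).
Applying these to Zosima 'gedizel':
  gedizel → yedizel   (g→y word-initially before a front vowel)
  yedizel → yezizel   (d→z between vowels (before a front vowel))
So the Nelenu cognate is 'yezizel'.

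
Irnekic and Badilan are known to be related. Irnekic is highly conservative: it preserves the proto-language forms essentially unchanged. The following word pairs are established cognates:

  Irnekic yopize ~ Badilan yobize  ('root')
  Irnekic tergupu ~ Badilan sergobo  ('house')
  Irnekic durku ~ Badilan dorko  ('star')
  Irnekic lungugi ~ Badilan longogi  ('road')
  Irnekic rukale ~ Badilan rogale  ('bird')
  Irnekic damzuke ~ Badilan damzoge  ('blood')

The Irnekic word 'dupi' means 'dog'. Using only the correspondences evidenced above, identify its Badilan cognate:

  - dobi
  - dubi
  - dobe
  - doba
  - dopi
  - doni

dobi

tergupu ~ sergobo — Irnekic u corresponds to Badilan o after a consonant, before a labial obstruent.
yopize ~ yobize — Irnekic p corresponds to Badilan b between vowels (before a front vowel).
Applying these to Irnekic 'dupi':
  dupi → dopi   (u→o after a consonant, before a labial obstruent)
  dopi → dobi   (p→b between vowels (before a front vowel))
So the Badilan cognate is 'dobi'.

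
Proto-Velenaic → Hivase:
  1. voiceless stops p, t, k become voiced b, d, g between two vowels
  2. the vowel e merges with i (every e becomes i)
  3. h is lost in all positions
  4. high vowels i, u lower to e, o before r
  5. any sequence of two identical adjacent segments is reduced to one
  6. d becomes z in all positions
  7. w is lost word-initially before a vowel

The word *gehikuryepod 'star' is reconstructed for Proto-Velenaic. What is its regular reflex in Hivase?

gigoryiboz

Hivase: start from *gehikuryepod.
  rule 1 (intervocalic voicing): gehikuryepod → gehiguryebod
  rule 2 (vowel merger): gehiguryebod → gihiguryibod
  rule 3 (h-loss): gihiguryibod → giiguryibod
  rule 4 (pre-rhotic lowering): giiguryibod → giigoryibod
  rule 5 (degemination): giigoryibod → gigoryibod
  rule 6 (unconditioned shift): gigoryibod → gigoryiboz
  rule 7: no change — gigoryiboz
  ⇒ Hivase gigoryiboz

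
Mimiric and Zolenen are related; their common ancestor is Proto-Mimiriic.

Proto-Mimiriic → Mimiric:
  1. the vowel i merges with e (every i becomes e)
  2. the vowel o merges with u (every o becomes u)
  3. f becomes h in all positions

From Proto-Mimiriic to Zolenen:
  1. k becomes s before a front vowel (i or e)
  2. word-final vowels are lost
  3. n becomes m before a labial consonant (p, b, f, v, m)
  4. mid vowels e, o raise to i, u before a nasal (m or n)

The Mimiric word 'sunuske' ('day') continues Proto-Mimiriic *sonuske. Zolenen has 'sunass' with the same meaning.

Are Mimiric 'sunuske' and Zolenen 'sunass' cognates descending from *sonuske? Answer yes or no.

Derive the expected Zolenen reflex of *sonuske:
Zolenen: *sonuske > sonusse > sonuss > sunuss  (by palatalisation, apocope, pre-nasal raising)
The regular Zolenen reflex would be 'sunuss', but the attested form is 'sunass'. The correspondence is irregular, so they are not cognates (the Zolenen form has a different source).

no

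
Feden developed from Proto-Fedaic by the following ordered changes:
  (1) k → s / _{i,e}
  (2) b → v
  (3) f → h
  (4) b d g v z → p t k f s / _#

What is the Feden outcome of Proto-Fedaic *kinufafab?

sinuhahaf

Feden: *kinufafab > sinufafab > sinufafav > sinuhahav > sinuhahaf  (by palatalisation, unconditioned shift, unconditioned shift, final devoicing)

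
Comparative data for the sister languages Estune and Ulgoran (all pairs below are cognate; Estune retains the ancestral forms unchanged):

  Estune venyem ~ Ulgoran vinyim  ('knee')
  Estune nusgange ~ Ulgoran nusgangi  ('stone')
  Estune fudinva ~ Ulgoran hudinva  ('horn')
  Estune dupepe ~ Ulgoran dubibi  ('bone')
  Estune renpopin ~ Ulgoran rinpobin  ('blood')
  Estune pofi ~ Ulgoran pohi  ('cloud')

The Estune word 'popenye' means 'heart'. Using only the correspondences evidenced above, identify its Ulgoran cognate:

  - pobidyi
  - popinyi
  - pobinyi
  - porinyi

pobinyi

dupepe ~ dubibi — Estune p corresponds to Ulgoran b between vowels (before a front vowel).
venyem ~ vinyim, renpopin ~ rinpobin — Estune e corresponds to Ulgoran i after a consonant, before a nasal.
nusgange ~ nusgangi, dupepe ~ dubibi — Estune e corresponds to Ulgoran i word-finally.
Applying these to Estune 'popenye':
  popenye → pobenye   (p→b between vowels (before a front vowel))
  pobenye → pobinye   (e→i after a consonant, before a nasal)
  pobinye → pobinyi   (e→i word-finally)
So the Ulgoran cognate is 'pobinyi'.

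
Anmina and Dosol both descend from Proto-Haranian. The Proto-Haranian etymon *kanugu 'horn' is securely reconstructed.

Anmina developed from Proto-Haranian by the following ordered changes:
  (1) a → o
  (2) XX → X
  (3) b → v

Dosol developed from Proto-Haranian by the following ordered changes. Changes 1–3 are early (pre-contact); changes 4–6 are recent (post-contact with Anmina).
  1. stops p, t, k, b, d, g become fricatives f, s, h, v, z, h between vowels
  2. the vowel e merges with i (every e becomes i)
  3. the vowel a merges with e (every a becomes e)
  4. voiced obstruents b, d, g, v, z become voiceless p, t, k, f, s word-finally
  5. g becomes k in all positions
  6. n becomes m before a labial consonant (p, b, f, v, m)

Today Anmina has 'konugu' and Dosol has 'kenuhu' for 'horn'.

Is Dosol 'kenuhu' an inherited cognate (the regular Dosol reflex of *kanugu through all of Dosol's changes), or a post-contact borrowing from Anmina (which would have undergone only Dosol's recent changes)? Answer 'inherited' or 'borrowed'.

If inherited, *kanugu would pass through all of Dosol's changes:
Dosol: *kanugu
  kanugu → kanuhu   [intervocalic lenition]
  kanuhu (rule 2 does not apply)
  kanuhu → kenuhu   [vowel merger]
  kenuhu (rule 4 does not apply)
  kenuhu (rule 5 does not apply)
  kenuhu (rule 6 does not apply)
  giving Dosol kenuhu.
If borrowed from Anmina 'konugu' after the early changes, it would undergo only the recent ones:
  rule 4 (final devoicing): no change (konugu)
  rule 5 (unconditioned shift): konugu → konuku
  rule 6 (nasal place assimilation): no change (konuku)
  ⇒ as a loan: konuku
Dosol 'kenuhu' matches the inherited outcome exactly, so it is an inherited cognate, not a loan.

inherited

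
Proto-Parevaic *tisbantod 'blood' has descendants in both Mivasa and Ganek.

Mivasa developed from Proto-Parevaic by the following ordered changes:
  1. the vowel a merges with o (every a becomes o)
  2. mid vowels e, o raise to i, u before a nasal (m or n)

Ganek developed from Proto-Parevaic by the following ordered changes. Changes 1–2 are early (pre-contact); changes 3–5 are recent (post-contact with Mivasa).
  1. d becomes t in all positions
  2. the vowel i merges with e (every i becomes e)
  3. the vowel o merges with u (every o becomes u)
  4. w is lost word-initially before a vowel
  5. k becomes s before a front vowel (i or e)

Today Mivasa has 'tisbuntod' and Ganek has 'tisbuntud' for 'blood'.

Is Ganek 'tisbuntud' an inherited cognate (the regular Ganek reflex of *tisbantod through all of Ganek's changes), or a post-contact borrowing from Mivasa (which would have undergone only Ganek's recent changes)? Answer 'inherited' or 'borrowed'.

borrowed

If inherited, *tisbantod would pass through all of Ganek's changes:
Ganek: *tisbantod > tisbantot > tesbantot > tesbantut  (by unconditioned shift, vowel merger, vowel merger)
If borrowed from Mivasa 'tisbuntod' after the early changes, it would undergo only the recent ones:
  rule 3 (vowel merger): tisbuntod → tisbuntud
  rule 4 (glide loss): no change (tisbuntud)
  rule 5 (palatalisation): no change (tisbuntud)
  ⇒ as a loan: tisbuntud
Ganek 'tisbuntud' matches the loan outcome 'tisbuntud', not the inherited 'tesbantut' — it skipped the early Ganek changes, so it was borrowed from Mivasa.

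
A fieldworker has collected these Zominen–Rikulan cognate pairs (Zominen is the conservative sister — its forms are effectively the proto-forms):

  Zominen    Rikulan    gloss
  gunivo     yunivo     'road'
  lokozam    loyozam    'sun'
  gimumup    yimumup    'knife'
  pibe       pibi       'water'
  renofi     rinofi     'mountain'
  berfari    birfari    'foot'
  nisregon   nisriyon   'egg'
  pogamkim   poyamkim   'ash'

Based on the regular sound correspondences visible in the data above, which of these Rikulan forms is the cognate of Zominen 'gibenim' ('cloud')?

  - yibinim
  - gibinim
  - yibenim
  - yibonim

yibinim

gimumup ~ yimumup — Zominen g corresponds to Rikulan y word-initially before a front vowel.
renofi ~ rinofi — Zominen e corresponds to Rikulan i after a consonant, before a nasal.
Applying these to Zominen 'gibenim':
  gibenim → yibenim   (g→y word-initially before a front vowel)
  yibenim → yibinim   (e→i after a consonant, before a nasal)
So the Rikulan cognate is 'yibinim'.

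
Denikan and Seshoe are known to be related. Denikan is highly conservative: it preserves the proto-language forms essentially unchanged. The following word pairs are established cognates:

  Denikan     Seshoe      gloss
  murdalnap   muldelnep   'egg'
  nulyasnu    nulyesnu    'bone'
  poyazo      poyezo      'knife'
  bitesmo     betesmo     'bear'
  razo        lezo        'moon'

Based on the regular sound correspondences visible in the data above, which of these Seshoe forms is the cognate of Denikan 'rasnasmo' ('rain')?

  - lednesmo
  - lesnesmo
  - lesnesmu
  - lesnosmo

lesnesmo

razo ~ lezo — Denikan r corresponds to Seshoe l word-initially before a back vowel.
murdalnap ~ muldelnep, nulyasnu ~ nulyesnu — Denikan a corresponds to Seshoe e after a consonant, before a consonant other than r, m, n, p, b, f, v.
Applying these to Denikan 'rasnasmo':
  rasnasmo → lasnasmo   (r→l word-initially before a back vowel)
  lasnasmo → lesnasmo   (a→e after a consonant, before a consonant other than r, m, n, p, b, f, v)
  lesnasmo → lesnesmo   (a→e after a consonant, before a consonant other than r, m, n, p, b, f, v)
So the Seshoe cognate is 'lesnesmo'.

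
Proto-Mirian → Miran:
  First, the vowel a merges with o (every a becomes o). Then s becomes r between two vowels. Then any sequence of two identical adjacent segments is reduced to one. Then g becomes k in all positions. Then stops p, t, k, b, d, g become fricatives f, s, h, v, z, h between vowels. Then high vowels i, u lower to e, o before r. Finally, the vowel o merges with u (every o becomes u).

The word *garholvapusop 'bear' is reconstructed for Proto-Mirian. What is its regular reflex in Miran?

kurhulvufurup

Miran: *garholvapusop > gorholvopusop > gorholvopurop > korholvopurop > korholvofurop > korholvoforop > kurhulvufurup  (by vowel merger, rhotacism, unconditioned shift, intervocalic lenition, pre-rhotic lowering, vowel merger)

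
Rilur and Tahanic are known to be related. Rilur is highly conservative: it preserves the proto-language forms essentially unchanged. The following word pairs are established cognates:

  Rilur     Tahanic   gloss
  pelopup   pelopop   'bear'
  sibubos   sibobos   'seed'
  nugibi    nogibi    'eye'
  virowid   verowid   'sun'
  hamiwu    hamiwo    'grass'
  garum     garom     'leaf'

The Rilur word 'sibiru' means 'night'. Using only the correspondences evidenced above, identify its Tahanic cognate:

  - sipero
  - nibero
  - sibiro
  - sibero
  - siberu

virowid ~ verowid — Rilur i corresponds to Tahanic e after a consonant, before r.
hamiwu ~ hamiwo — Rilur u corresponds to Tahanic o word-finally.
Applying these to Rilur 'sibiru':
  sibiru → siberu   (i→e after a consonant, before r)
  siberu → sibero   (u→o word-finally)
So the Tahanic cognate is 'sibero'.

sibero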